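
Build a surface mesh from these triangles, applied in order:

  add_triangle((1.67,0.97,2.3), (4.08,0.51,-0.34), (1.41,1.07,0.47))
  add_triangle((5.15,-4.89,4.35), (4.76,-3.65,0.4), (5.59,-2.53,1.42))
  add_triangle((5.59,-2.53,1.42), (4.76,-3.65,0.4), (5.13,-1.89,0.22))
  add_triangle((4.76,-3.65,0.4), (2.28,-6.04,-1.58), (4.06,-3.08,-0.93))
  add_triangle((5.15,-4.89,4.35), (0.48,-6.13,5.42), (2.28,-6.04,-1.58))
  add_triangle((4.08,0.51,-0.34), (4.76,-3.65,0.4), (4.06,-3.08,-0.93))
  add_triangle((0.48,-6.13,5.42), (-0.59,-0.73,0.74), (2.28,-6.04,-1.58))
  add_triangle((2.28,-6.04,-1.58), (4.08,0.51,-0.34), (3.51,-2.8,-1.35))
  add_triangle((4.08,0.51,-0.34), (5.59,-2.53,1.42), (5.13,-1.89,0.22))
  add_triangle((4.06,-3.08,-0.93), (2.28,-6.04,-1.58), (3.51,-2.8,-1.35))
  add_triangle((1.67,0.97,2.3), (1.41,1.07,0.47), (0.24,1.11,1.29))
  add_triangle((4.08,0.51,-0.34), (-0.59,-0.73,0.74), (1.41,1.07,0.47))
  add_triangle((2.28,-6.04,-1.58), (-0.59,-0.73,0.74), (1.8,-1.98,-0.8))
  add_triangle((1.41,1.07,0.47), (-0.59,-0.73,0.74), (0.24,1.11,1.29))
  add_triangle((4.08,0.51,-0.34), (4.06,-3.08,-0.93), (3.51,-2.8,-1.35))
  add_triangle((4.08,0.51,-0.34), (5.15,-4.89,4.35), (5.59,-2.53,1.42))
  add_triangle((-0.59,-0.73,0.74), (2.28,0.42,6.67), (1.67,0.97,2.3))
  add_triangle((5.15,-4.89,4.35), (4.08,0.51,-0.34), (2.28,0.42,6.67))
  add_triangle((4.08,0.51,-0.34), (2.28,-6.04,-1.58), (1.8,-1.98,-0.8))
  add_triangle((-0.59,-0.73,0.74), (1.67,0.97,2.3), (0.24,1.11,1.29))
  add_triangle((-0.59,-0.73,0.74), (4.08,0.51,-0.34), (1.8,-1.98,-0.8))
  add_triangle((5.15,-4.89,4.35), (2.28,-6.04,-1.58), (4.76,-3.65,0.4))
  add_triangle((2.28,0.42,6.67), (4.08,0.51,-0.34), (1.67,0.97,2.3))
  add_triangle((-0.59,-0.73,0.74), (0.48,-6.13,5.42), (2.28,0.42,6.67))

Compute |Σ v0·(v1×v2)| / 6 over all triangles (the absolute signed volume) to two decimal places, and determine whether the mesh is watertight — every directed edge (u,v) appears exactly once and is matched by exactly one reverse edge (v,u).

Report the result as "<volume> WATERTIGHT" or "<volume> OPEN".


109.66 OPEN

Per-triangle v0·(v1×v2)/6:
  t1: +1.1783
  t2: +6.1678
  t3: +1.8348
  t4: +4.3747
  t5: +33.7538
  t6: +3.6514
  t7: +4.4011
  t8: -1.4870
  t9: +1.8244
  t10: +1.4942
  t11: +0.4647
  t12: -0.6820
  t13: -0.7407
  t14: -0.2845
  t15: +1.2767
  t16: +3.3966
  t17: +0.0103
  t18: +26.2526
  t19: +0.7115
  t20: +0.5229
  t21: -1.3259
  t22: +14.6596
  t23: +3.3272
  t24: +4.8791
Σ = +109.6614 → |volume| = 109.66

Directed edges: 72 total; 6 unmatched, e.g. (4.76,-3.65,0.4)→(5.13,-1.89,0.22) → open.


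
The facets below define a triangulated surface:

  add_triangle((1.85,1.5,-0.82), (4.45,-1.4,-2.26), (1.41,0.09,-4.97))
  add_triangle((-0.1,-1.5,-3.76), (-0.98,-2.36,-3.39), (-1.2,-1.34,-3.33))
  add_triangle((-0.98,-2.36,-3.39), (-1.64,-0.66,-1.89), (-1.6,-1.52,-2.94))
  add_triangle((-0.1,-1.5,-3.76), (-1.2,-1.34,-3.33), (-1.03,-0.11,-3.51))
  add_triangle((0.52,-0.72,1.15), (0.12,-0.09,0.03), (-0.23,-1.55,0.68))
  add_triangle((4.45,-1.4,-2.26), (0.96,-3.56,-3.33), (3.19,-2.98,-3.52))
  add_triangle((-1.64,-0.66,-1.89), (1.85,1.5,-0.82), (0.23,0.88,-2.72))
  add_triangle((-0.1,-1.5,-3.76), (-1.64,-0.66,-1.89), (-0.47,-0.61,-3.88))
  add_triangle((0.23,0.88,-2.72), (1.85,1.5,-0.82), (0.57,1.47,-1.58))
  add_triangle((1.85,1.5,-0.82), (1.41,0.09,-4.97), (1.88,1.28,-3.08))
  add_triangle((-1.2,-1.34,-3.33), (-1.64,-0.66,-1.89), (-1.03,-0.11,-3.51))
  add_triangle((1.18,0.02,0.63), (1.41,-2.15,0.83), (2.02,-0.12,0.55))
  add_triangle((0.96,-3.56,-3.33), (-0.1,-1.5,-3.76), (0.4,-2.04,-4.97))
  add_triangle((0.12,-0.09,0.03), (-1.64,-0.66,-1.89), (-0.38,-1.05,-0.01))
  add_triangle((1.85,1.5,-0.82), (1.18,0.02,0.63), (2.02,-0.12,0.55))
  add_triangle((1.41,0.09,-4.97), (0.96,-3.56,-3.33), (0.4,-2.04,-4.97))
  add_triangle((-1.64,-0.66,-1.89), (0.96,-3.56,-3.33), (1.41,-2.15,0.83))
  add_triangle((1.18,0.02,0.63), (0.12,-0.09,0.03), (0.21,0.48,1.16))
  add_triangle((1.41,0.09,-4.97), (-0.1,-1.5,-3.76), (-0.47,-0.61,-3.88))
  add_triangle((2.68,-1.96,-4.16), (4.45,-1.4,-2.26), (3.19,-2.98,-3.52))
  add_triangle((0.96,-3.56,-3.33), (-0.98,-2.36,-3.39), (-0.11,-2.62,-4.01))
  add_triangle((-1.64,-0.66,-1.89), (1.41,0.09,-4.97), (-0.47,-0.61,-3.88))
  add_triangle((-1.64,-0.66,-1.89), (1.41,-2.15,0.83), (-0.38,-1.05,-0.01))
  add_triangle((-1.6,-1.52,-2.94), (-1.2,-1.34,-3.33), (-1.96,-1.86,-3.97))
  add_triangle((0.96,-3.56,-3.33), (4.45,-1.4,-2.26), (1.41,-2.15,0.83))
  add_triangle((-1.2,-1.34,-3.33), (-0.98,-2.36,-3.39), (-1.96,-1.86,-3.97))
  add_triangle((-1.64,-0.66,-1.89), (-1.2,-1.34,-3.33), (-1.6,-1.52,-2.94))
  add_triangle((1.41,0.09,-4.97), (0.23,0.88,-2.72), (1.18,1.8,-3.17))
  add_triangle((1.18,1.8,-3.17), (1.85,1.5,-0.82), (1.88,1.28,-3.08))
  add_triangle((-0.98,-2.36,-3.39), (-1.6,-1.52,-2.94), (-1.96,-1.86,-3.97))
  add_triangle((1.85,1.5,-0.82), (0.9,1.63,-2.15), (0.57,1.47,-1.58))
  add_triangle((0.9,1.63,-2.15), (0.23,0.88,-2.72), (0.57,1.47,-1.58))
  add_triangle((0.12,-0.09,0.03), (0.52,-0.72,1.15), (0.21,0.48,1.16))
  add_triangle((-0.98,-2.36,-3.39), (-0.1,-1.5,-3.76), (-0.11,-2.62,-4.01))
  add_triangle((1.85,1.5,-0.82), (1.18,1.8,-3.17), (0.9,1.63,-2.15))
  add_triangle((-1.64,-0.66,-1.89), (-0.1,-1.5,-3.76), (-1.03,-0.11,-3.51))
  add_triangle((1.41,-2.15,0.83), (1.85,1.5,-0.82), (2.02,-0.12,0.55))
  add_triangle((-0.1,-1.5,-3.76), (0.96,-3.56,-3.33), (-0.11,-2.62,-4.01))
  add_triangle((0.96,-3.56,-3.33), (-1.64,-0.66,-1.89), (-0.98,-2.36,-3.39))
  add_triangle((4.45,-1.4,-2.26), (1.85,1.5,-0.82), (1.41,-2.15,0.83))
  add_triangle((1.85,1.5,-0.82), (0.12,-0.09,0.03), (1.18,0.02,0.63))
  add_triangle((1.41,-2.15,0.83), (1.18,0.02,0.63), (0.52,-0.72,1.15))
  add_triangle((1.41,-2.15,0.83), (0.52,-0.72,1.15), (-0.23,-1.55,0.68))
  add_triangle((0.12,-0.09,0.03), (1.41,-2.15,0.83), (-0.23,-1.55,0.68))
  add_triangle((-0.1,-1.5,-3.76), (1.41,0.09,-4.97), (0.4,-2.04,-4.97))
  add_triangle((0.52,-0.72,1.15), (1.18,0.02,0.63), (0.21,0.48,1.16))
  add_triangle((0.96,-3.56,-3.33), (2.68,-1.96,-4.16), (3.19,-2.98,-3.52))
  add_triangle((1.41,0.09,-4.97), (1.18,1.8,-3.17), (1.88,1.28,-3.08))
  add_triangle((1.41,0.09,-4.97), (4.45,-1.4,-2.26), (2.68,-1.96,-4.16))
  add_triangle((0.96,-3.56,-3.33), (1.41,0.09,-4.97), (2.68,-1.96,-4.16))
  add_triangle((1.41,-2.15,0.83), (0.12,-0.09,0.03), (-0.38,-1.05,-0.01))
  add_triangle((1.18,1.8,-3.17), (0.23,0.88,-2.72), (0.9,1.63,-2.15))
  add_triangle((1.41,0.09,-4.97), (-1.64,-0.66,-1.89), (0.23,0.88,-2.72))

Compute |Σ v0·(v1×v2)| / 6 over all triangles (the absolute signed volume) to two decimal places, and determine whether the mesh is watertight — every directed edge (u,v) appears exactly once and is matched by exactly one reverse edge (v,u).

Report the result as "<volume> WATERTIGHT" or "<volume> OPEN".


52.23 OPEN

Per-triangle v0·(v1×v2)/6:
  t1: +6.6161
  t2: +0.6954
  t3: +0.0476
  t4: +0.9054
  t5: -0.0303
  t6: +0.4243
  t7: -0.0190
  t8: +0.9127
  t9: -0.5297
  t10: +0.4023
  t11: +0.7063
  t12: +0.2283
  t13: +0.7066
  t14: -0.0427
  t15: +0.2075
  t16: +3.0557
  t17: +2.4377
  t18: -0.0158
  t19: +1.3828
  t20: +2.5290
  t21: +0.9226
  t22: +0.3230
  t23: +0.5128
  t24: -0.0203
  t25: +7.3332
  t26: +0.3278
  t27: +0.2095
  t28: +0.9750
  t29: +0.7835
  t30: +0.1413
  t31: +0.1757
  t32: +0.1273
  t33: -0.0203
  t34: +0.5668
  t35: +0.2795
  t36: -1.2302
  t37: +0.6790
  t38: +0.6751
  t39: +0.0549
  t40: +2.5387
  t41: -0.0426
  t42: +0.3619
  t43: +0.3909
  t44: +0.0003
  t45: +0.7466
  t46: +0.2319
  t47: +2.3593
  t48: +1.1678
  t49: +4.6313
  t50: +4.4719
  t51: -0.0109
  t52: +0.1342
  t53: +1.8090
Σ = +52.2267 → |volume| = 52.23

Directed edges: 159 total; 3 unmatched, e.g. (-1.64,-0.66,-1.89)→(1.85,1.5,-0.82) → open.


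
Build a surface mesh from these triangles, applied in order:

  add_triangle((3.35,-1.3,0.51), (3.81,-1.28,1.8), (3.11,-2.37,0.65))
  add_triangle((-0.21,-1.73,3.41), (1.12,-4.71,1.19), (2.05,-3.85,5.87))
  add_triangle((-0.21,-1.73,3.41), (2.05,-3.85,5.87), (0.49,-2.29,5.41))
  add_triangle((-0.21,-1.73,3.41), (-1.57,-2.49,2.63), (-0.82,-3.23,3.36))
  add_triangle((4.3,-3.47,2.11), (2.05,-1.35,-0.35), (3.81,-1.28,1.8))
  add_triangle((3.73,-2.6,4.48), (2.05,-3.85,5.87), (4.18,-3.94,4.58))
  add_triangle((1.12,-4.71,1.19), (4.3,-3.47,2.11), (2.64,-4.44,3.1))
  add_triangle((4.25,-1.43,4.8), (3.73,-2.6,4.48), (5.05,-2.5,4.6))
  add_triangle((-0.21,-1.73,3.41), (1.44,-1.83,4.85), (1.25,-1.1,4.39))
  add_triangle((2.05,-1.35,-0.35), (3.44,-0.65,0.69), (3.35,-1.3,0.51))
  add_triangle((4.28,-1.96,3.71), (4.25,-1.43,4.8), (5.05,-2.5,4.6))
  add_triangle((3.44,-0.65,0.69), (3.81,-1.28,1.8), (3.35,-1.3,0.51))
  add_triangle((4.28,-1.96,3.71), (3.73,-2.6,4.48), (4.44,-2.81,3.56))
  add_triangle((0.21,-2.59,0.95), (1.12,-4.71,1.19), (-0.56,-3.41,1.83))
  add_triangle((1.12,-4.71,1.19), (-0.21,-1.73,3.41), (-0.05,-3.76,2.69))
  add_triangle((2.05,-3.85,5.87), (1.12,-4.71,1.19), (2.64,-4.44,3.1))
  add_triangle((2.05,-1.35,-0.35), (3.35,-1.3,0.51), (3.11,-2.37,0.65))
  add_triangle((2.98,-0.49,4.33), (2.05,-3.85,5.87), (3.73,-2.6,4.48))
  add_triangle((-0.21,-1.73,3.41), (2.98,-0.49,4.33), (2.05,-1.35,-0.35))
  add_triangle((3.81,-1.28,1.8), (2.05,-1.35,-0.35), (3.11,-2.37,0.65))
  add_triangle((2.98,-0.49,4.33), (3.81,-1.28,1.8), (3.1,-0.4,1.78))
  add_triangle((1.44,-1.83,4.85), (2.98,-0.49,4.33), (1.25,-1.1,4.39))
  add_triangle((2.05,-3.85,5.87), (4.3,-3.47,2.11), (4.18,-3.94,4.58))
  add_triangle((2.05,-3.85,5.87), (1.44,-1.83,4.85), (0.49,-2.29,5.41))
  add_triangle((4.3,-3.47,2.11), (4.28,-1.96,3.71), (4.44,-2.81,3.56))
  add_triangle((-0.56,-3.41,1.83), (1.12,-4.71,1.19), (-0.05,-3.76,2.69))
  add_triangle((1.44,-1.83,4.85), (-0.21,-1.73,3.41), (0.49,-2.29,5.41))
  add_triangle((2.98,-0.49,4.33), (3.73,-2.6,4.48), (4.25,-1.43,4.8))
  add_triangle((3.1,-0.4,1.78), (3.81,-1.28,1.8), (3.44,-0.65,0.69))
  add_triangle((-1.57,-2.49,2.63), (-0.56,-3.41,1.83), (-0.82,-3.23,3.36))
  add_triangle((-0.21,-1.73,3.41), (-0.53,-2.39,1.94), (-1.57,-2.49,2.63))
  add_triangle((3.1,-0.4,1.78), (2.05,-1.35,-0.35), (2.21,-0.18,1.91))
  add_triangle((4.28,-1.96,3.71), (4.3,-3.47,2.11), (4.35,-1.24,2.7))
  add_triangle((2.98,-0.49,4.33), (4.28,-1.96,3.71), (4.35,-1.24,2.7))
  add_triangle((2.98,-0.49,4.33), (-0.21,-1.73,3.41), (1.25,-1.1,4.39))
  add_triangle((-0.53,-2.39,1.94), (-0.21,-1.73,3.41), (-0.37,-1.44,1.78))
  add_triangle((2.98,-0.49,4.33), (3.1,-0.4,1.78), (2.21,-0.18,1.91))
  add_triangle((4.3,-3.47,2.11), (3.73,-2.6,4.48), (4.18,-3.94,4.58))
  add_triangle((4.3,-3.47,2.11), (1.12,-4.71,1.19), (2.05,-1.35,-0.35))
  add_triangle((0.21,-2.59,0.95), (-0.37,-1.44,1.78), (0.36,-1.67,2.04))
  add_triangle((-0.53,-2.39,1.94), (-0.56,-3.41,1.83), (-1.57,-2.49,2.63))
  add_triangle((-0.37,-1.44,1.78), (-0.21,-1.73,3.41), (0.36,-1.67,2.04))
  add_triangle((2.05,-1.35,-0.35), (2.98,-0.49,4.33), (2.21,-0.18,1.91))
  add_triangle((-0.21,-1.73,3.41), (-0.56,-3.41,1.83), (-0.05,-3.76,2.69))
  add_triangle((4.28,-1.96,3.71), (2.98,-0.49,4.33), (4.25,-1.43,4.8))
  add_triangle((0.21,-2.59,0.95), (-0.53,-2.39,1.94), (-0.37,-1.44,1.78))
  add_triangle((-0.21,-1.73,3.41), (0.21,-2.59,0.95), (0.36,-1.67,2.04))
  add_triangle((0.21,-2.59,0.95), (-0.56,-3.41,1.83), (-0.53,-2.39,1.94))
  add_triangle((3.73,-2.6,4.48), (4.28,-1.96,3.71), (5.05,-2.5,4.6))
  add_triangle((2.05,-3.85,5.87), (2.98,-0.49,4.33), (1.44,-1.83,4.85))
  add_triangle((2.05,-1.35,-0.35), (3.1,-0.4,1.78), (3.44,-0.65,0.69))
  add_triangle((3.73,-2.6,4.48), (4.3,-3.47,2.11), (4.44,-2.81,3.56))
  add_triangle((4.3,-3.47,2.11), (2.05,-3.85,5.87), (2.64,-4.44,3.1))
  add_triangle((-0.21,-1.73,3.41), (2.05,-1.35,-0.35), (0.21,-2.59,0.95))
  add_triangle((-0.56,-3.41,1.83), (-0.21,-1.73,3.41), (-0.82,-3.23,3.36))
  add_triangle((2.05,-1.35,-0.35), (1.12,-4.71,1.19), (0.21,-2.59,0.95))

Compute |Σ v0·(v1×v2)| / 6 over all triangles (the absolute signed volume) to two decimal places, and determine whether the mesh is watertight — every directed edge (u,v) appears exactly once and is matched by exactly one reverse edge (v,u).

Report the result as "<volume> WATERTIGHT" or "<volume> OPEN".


46.96 OPEN

Per-triangle v0·(v1×v2)/6:
  t1: +0.8118
  t2: +5.0364
  t3: +1.0311
  t4: +0.8180
  t5: +1.7287
  t6: +2.8373
  t7: +3.8624
  t8: +1.2029
  t9: +0.5690
  t10: +0.2017
  t11: +0.2311
  t12: +0.4481
  t13: +0.8744
  t14: -0.0096
  t15: +1.3545
  t16: +4.3285
  t17: +0.4846
  t18: +4.4926
  t19: -4.7862
  t20: -0.7655
  t21: +1.0879
  t22: +0.8115
  t23: +2.0035
  t24: +1.5372
  t25: +0.5870
  t26: +1.1548
  t27: -0.1543
  t28: +1.0158
  t29: +0.4822
  t30: +0.8605
  t31: -0.8553
  t32: -0.2765
  t33: +2.0139
  t34: +1.6052
  t35: -0.6051
  t36: +0.0828
  t37: +0.1772
  t38: +1.8195
  t39: +3.5590
  t40: -0.4213
  t41: -0.3327
  t42: -0.2422
  t43: -0.9578
  t44: +0.7720
  t45: +0.0530
  t46: -0.1677
  t47: +0.4849
  t48: -0.2030
  t49: -0.0251
  t50: +2.5235
  t51: -0.5582
  t52: +1.0619
  t53: +5.2114
  t54: -2.1971
  t55: +0.4769
  t56: -0.1810
Σ = +46.9562 → |volume| = 46.96

Directed edges: 168 total; 4 unmatched, e.g. (3.81,-1.28,1.8)→(4.3,-3.47,2.11) → open.


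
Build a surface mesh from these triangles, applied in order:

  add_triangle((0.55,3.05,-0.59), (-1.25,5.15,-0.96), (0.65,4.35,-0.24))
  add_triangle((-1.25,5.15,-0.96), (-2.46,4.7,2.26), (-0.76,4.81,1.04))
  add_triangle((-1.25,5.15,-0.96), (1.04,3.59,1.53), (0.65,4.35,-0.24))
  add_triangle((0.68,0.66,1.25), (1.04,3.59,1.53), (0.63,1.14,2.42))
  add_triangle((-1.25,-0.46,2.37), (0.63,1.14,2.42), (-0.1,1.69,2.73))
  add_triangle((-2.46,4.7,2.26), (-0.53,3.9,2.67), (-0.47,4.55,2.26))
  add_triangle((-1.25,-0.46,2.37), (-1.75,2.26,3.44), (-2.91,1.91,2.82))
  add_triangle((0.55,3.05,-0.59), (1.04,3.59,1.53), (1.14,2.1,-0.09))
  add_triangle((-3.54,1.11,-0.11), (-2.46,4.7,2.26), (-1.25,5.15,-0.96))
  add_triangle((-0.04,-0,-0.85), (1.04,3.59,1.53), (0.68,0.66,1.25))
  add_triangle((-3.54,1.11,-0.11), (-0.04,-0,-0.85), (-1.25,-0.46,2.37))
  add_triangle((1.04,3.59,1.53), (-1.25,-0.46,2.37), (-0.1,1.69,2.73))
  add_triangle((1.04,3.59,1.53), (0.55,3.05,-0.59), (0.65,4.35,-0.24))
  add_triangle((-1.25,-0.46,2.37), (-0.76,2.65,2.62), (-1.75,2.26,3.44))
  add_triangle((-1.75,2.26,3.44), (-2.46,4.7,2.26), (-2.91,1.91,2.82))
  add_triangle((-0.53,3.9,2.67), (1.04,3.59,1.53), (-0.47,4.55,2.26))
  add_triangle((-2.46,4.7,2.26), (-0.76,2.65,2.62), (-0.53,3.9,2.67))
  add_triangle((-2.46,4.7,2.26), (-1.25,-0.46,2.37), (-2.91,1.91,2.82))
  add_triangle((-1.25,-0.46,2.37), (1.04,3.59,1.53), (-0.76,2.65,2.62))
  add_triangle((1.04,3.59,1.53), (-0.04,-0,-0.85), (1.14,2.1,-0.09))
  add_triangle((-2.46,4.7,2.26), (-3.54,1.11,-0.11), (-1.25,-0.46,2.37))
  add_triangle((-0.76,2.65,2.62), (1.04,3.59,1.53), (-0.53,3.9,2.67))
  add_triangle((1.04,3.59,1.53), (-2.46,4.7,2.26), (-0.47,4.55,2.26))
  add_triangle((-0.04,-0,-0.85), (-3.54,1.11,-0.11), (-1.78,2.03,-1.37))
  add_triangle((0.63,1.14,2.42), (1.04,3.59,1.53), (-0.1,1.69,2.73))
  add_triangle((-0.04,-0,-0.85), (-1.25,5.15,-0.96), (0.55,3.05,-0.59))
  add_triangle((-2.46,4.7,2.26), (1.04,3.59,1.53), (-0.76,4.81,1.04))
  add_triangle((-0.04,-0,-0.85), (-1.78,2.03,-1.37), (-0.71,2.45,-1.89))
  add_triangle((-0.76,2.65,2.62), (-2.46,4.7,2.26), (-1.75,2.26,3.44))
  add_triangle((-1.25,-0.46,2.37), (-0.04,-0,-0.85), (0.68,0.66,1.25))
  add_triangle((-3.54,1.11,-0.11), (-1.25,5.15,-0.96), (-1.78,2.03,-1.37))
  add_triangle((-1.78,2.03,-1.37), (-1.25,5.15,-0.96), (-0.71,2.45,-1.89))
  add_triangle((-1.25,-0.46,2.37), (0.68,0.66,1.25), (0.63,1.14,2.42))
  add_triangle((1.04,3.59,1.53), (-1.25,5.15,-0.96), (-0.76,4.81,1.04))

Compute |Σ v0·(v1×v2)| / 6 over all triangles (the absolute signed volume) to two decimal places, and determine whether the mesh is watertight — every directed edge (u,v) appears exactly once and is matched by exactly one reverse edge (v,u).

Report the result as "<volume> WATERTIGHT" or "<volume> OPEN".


48.00 OPEN

Per-triangle v0·(v1×v2)/6:
  t1: +0.6637
  t2: +3.2898
  t3: +2.2834
  t4: +0.3919
  t5: +0.8197
  t6: +1.1045
  t7: +1.7077
  t8: +0.7978
  t9: +8.6941
  t10: +0.2254
  t11: +0.4445
  t12: +0.4377
  t13: +0.2720
  t14: +0.6389
  t15: +2.6767
  t16: +0.7597
  t17: +1.2028
  t18: -1.6569
  t19: +1.3495
  t20: -0.2940
  t21: +6.7579
  t22: +0.5591
  t23: +0.4588
  t24: +0.7468
  t25: +1.0428
  t26: +0.9421
  t27: +2.6404
  t28: +0.4168
  t29: +1.7537
  t30: -0.0868
  t31: +2.8907
  t32: +1.4855
  t33: +0.1719
  t34: +2.4080
Σ = +47.9964 → |volume| = 48.00

Directed edges: 102 total; 6 unmatched, e.g. (1.14,2.1,-0.09)→(0.55,3.05,-0.59) → open.


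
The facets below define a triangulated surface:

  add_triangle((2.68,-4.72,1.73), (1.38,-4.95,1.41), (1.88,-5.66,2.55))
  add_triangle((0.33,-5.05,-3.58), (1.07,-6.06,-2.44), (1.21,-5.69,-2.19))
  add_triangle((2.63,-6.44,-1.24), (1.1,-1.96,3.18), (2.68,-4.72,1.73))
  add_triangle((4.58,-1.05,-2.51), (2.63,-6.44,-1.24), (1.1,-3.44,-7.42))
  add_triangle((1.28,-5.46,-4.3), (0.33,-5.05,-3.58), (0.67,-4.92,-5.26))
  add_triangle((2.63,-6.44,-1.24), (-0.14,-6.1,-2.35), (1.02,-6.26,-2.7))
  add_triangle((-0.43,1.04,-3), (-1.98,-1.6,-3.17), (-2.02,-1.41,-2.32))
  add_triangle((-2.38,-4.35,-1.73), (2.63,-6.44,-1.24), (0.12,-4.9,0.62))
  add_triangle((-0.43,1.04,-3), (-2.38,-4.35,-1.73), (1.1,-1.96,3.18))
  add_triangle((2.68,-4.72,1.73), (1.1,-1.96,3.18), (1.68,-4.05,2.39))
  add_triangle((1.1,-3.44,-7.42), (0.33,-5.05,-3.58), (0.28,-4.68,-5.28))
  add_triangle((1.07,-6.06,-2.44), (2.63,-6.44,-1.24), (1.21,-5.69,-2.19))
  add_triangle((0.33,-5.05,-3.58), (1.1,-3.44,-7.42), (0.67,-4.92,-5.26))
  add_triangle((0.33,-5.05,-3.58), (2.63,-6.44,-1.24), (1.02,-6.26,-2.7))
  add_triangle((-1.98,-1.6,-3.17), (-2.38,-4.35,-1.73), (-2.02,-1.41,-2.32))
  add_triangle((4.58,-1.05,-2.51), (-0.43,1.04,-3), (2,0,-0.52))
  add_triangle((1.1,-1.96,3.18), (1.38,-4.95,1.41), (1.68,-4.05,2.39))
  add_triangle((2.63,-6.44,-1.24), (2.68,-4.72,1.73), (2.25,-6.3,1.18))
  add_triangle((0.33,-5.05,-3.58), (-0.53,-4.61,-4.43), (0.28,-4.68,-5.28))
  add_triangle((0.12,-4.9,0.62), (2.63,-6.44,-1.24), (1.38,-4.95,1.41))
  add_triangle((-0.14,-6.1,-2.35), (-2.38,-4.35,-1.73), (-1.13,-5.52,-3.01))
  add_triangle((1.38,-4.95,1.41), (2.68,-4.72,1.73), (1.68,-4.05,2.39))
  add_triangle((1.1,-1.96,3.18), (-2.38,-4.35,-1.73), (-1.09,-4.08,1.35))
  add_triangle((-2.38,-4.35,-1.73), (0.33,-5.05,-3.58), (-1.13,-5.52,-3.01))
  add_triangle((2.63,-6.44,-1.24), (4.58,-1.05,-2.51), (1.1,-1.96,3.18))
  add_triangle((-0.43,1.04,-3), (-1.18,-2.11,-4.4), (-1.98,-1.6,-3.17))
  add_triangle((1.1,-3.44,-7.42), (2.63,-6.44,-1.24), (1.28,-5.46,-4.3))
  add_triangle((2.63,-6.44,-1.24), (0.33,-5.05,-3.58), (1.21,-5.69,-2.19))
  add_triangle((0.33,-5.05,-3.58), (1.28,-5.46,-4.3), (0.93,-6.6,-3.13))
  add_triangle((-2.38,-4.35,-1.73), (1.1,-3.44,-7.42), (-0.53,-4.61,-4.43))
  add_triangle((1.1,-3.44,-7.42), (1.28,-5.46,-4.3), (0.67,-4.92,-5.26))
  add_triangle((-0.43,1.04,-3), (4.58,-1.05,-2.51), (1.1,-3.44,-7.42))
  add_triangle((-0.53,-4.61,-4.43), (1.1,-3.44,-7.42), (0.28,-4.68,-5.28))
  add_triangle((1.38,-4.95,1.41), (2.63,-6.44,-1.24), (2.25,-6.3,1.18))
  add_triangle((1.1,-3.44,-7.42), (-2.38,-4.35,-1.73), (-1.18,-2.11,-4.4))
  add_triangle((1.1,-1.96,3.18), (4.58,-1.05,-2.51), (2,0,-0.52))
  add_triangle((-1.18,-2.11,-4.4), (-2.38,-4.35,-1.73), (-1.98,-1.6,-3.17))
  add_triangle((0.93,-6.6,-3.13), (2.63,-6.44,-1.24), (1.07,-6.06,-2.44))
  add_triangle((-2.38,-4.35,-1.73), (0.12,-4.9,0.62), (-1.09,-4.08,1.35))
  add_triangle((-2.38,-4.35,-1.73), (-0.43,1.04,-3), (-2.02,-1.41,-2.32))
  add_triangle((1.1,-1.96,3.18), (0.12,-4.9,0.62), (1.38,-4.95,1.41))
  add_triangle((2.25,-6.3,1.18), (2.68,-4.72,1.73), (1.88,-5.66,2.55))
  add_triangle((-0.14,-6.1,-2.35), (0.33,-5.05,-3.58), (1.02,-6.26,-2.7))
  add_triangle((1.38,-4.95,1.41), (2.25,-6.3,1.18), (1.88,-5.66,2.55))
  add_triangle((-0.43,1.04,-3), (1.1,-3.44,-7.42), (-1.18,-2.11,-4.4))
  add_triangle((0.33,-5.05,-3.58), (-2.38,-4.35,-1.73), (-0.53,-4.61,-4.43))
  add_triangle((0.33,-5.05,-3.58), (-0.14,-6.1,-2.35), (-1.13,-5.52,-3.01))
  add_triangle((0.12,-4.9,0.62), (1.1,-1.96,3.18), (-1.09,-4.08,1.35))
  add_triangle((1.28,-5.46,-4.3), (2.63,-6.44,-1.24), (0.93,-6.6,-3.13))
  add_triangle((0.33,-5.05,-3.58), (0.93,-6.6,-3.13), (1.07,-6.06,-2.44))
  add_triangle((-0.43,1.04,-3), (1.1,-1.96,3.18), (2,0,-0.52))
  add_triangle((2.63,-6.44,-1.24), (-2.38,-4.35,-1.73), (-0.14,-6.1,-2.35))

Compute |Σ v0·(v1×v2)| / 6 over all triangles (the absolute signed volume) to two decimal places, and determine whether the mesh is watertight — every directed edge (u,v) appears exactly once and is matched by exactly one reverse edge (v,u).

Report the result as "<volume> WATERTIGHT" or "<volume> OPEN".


143.35 WATERTIGHT

Per-triangle v0·(v1×v2)/6:
  t1: -0.9593
  t2: -0.2634
  t3: -2.0245
  t4: +30.8646
  t5: +1.2511
  t6: +2.2825
  t7: +0.5881
  t8: +8.7769
  t9: -2.5085
  t10: +1.1906
  t11: +1.5538
  t12: -0.1283
  t13: +0.1557
  t14: +1.5213
  t15: +0.8846
  t16: +1.5465
  t17: +0.6269
  t18: +2.8470
  t19: +1.3476
  t20: +3.6947
  t21: +1.9927
  t22: +1.2162
  t23: -1.4027
  t24: +0.3268
  t25: +16.5924
  t26: +2.0318
  t27: +5.8260
  t28: -1.0822
  t29: +1.3837
  t30: +3.1273
  t31: +2.4424
  t32: +12.7725
  t33: +1.6866
  t34: +0.8289
  t35: +7.8108
  t36: +2.0750
  t37: +2.8047
  t38: +0.3910
  t39: +3.9091
  t40: -1.8158
  t41: +2.3408
  t42: +1.6810
  t43: +1.8030
  t44: +0.5350
  t45: +5.5840
  t46: +3.5526
  t47: +2.0677
  t48: +3.5655
  t49: +4.2603
  t50: -0.0996
  t51: -0.8315
  t52: +2.7238
Σ = +143.3477 → |volume| = 143.35

Directed edges: 156 total, each appears once with its reverse present → watertight.


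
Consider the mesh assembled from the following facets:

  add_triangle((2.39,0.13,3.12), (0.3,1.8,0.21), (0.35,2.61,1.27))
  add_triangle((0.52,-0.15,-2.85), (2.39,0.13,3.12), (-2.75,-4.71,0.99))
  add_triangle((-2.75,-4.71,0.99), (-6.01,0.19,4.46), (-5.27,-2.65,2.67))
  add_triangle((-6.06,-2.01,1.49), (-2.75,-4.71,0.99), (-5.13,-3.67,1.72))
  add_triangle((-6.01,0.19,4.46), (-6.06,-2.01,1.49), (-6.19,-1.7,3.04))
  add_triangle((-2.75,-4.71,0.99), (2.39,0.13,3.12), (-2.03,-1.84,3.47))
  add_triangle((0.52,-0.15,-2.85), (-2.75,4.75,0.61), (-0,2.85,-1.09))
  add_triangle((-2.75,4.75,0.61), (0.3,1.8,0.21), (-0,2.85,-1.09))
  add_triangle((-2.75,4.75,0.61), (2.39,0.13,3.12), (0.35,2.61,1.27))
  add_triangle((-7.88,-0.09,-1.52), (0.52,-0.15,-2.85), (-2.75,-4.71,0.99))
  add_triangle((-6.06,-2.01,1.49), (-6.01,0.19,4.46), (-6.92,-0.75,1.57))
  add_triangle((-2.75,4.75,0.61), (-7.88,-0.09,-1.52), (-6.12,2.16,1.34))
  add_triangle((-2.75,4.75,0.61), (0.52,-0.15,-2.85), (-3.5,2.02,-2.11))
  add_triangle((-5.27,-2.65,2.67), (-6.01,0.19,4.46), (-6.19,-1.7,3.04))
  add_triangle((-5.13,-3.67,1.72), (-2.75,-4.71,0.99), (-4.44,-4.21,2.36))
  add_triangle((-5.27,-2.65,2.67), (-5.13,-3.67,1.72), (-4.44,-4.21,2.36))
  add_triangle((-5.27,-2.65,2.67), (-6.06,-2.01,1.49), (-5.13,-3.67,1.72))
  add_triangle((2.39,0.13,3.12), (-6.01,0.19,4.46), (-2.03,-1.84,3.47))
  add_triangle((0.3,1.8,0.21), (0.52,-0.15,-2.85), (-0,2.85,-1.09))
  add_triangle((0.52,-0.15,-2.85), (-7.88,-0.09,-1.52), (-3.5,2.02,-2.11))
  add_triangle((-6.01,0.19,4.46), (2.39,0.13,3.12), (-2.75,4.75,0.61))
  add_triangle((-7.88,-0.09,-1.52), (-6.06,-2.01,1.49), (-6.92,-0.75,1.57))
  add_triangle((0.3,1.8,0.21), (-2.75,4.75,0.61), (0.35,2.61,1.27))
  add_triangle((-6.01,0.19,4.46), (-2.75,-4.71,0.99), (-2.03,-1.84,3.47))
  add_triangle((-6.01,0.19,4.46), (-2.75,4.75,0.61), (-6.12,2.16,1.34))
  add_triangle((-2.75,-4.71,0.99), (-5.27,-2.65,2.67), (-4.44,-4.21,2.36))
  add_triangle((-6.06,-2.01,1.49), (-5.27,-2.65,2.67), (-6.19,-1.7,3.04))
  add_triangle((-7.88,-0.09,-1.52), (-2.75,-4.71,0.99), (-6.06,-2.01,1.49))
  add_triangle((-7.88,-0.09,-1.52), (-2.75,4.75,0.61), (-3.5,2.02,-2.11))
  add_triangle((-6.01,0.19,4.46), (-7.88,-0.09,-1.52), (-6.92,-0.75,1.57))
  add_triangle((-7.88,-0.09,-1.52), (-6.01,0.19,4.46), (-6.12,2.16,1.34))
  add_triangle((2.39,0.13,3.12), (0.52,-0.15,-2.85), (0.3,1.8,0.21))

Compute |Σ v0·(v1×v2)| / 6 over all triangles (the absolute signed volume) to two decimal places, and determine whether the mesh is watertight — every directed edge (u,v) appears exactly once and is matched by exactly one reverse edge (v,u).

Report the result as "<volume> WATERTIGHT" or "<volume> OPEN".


200.14 WATERTIGHT

Per-triangle v0·(v1×v2)/6:
  t1: +0.7652
  t2: +6.7356
  t3: +2.9977
  t4: +1.1354
  t5: +2.2840
  t6: +7.9621
  t7: +3.1984
  t8: +1.5194
  t9: +2.7477
  t10: +18.4397
  t11: +4.9444
  t12: +12.4878
  t13: +6.0352
  t14: +2.0269
  t15: +1.9832
  t16: +1.6326
  t17: +2.3143
  t18: +9.7381
  t19: +0.6362
  t20: +8.2757
  t21: +23.1518
  t22: +5.0610
  t23: +1.0244
  t24: +11.4389
  t25: +12.1360
  t26: -1.0233
  t27: +1.8731
  t28: +12.4625
  t29: +12.0958
  t30: +5.9384
  t31: +15.6005
  t32: +2.5201
Σ = +200.1388 → |volume| = 200.14

Directed edges: 96 total, each appears once with its reverse present → watertight.


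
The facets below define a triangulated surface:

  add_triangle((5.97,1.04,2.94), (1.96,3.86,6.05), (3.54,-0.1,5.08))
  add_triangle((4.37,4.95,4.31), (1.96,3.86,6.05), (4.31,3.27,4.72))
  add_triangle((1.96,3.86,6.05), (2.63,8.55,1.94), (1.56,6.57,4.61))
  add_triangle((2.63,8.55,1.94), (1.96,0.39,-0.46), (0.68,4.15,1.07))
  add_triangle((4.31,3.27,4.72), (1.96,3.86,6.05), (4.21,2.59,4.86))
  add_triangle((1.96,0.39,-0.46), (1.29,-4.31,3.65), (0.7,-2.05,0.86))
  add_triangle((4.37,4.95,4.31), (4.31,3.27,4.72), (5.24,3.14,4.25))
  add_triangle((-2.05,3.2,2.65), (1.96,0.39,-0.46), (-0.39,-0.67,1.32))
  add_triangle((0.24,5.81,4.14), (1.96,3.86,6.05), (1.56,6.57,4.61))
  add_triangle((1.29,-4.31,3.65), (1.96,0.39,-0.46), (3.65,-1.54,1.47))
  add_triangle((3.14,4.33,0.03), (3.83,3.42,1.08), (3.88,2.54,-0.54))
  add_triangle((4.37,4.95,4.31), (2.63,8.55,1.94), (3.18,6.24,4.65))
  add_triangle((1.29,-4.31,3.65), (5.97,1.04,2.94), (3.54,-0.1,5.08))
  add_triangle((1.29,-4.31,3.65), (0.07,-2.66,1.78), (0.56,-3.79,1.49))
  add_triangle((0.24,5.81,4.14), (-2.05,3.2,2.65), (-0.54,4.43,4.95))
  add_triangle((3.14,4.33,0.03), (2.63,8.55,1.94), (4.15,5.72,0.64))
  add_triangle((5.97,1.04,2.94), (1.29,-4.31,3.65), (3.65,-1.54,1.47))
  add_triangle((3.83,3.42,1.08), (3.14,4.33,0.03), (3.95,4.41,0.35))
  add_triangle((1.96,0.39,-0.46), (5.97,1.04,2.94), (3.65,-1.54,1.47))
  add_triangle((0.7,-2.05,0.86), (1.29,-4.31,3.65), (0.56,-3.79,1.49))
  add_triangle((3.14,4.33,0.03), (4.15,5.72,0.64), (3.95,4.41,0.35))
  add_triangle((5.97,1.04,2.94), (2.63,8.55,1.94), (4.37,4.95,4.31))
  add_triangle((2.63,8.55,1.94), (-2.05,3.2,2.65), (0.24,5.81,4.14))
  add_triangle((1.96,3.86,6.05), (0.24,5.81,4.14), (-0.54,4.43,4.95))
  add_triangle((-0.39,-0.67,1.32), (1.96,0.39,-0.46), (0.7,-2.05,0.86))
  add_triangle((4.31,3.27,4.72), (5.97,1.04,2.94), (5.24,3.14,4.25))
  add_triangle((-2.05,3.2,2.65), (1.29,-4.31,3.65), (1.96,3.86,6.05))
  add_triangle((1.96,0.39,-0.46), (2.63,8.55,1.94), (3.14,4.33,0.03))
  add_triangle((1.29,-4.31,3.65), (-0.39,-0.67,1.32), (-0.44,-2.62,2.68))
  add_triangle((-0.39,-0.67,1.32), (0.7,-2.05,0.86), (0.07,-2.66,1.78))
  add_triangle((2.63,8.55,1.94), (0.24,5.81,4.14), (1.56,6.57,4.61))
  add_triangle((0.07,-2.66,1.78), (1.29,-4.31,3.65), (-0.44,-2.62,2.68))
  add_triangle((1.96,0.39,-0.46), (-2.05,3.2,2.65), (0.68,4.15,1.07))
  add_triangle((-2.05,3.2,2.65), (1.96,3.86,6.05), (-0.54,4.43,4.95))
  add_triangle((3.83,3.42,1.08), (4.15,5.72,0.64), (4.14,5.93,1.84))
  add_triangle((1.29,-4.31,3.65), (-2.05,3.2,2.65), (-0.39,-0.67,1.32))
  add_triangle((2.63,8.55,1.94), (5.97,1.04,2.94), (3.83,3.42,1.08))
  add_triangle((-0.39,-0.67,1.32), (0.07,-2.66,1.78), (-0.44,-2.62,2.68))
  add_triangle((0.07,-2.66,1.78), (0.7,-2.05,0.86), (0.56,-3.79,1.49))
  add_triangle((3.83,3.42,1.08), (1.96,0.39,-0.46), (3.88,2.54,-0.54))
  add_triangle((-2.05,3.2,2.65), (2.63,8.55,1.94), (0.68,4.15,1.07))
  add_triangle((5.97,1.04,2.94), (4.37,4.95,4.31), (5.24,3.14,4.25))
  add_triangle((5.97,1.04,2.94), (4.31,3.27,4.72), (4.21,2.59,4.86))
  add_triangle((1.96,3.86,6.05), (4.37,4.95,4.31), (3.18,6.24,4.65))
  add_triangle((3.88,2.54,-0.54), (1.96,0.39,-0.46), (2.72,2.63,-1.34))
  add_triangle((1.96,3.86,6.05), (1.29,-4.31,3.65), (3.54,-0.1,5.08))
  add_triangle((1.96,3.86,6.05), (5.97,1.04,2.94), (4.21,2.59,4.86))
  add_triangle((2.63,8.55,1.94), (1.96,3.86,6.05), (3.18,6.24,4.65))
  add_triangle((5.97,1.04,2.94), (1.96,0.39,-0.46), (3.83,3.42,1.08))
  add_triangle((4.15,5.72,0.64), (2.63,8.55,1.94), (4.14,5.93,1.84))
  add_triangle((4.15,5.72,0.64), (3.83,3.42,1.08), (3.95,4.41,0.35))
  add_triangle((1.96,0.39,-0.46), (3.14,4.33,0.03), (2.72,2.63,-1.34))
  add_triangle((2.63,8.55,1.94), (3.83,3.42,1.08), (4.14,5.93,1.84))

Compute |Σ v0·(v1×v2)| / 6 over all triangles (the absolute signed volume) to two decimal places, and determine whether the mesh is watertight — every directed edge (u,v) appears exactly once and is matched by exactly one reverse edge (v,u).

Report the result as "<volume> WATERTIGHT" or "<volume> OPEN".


176.24 OPEN

Per-triangle v0·(v1×v2)/6:
  t1: +15.3076
  t2: +5.3940
  t3: +6.8331
  t4: +0.1297
  t5: +2.1193
  t6: +1.2989
  t7: +2.0331
  t8: -1.8676
  t9: +4.2419
  t10: +0.5445
  t11: +2.0968
  t12: +7.3980
  t13: +12.9055
  t14: +0.7020
  t15: +3.5306
  t16: +1.5496
  t17: +8.0044
  t18: -0.2620
  t19: +3.1014
  t20: +0.4682
  t21: +0.3253
  t22: +14.6869
  t23: +7.9591
  t24: +5.4367
  t25: -0.6803
  t26: +1.5714
  t27: +19.3062
  t28: -1.0843
  t29: +0.4662
  t30: -0.1572
  t31: +5.0237
  t32: +0.6562
  t33: -1.3952
  t34: +0.4677
  t35: +1.6206
  t36: +1.6832
  t37: +8.2567
  t38: -0.0292
  t39: -0.1952
  t40: +0.8211
  t41: +1.0805
  t42: +2.1760
  t43: +2.1868
  t44: +6.1020
  t45: +0.6581
  t46: +12.3180
  t47: -0.3631
  t48: +5.7335
  t49: +3.8648
  t50: +3.8555
  t51: +0.6833
  t52: -1.3725
  t53: -0.9542
Σ = +176.2372 → |volume| = 176.24

Directed edges: 159 total; 3 unmatched, e.g. (3.88,2.54,-0.54)→(3.14,4.33,0.03) → open.


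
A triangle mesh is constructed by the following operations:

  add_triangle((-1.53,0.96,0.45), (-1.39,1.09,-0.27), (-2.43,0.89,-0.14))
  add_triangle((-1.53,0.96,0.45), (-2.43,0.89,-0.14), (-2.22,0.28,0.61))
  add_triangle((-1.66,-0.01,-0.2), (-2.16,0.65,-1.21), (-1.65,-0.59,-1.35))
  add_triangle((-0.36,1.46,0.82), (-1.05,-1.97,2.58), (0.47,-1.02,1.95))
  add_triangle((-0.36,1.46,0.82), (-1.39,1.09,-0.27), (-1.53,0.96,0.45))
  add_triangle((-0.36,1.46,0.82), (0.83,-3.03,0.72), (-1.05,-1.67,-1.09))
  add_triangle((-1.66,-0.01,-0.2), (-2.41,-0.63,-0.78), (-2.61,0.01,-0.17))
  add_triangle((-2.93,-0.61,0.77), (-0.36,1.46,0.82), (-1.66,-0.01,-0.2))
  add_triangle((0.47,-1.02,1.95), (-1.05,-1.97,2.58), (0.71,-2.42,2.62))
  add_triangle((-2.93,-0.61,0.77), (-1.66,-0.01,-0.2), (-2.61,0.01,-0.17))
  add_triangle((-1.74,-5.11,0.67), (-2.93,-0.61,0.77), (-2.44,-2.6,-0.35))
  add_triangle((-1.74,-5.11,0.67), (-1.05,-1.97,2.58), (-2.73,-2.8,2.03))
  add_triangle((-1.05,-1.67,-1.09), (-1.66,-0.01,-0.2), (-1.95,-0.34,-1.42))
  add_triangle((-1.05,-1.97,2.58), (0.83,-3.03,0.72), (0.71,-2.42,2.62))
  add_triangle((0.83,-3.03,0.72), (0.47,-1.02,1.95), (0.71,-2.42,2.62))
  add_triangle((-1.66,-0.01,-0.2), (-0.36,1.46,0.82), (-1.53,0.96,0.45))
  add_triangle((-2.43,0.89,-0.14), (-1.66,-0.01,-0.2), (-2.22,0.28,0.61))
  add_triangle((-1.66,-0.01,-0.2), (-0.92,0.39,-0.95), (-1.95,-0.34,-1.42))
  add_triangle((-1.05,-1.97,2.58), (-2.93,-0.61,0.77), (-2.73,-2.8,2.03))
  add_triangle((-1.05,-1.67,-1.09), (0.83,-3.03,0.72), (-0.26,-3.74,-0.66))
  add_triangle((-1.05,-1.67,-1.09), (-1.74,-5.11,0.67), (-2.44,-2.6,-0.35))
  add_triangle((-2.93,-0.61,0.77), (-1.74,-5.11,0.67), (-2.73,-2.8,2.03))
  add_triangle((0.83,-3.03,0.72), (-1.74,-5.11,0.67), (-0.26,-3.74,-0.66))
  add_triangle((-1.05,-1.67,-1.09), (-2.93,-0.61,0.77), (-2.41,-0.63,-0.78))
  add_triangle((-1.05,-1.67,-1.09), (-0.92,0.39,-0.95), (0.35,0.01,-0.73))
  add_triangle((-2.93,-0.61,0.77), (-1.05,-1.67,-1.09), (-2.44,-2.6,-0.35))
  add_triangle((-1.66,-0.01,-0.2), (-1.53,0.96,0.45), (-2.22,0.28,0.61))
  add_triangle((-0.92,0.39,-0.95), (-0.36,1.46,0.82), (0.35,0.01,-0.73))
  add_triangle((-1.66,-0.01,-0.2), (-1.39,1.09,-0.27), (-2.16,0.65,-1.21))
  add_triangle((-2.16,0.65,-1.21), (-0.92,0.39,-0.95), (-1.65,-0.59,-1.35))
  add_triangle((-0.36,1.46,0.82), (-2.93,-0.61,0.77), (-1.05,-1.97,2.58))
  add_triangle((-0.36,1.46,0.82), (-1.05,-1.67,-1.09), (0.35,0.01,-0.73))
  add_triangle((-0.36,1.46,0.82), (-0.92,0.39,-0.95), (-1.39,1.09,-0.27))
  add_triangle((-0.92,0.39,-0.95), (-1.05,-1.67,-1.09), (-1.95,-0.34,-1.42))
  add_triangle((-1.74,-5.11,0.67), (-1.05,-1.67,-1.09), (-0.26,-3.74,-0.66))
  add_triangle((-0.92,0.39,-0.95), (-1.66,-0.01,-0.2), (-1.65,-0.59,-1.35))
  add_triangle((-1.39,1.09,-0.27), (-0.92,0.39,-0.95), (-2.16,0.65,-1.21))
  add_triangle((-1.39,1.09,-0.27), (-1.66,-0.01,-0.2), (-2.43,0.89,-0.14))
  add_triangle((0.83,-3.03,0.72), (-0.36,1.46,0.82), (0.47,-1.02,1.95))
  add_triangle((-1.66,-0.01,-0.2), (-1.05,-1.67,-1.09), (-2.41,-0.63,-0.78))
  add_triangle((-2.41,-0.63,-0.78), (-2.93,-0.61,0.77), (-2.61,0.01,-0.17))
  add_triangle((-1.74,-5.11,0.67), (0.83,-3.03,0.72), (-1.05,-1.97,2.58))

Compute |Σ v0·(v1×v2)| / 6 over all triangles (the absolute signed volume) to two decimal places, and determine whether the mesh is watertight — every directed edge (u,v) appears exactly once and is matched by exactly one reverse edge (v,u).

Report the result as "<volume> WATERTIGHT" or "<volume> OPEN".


28.70 WATERTIGHT

Per-triangle v0·(v1×v2)/6:
  t1: +0.1573
  t2: +0.2356
  t3: +0.3636
  t4: +1.1388
  t5: +0.2533
  t6: -0.8584
  t7: +0.0211
  t8: +0.5958
  t9: +0.5861
  t10: -0.0317
  t11: +2.5155
  t12: +2.9758
  t13: +0.4580
  t14: +1.6918
  t15: +0.1562
  t16: -0.0251
  t17: +0.2072
  t18: +0.2059
  t19: +1.3883
  t20: -0.2145
  t21: +1.4499
  t22: +2.8113
  t23: +2.1026
  t24: +0.9162
  t25: +0.3541
  t26: +0.6929
  t27: -0.1838
  t28: +0.2477
  t29: +0.2698
  t30: +0.1873
  t31: +2.3475
  t32: -0.2747
  t33: +0.1421
  t34: +0.1935
  t35: +1.6014
  t36: -0.2607
  t37: +0.1258
  t38: +0.0721
  t39: -0.0779
  t40: -0.0613
  t41: +0.4355
  t42: +3.7855
Σ = +28.6978 → |volume| = 28.70

Directed edges: 126 total, each appears once with its reverse present → watertight.


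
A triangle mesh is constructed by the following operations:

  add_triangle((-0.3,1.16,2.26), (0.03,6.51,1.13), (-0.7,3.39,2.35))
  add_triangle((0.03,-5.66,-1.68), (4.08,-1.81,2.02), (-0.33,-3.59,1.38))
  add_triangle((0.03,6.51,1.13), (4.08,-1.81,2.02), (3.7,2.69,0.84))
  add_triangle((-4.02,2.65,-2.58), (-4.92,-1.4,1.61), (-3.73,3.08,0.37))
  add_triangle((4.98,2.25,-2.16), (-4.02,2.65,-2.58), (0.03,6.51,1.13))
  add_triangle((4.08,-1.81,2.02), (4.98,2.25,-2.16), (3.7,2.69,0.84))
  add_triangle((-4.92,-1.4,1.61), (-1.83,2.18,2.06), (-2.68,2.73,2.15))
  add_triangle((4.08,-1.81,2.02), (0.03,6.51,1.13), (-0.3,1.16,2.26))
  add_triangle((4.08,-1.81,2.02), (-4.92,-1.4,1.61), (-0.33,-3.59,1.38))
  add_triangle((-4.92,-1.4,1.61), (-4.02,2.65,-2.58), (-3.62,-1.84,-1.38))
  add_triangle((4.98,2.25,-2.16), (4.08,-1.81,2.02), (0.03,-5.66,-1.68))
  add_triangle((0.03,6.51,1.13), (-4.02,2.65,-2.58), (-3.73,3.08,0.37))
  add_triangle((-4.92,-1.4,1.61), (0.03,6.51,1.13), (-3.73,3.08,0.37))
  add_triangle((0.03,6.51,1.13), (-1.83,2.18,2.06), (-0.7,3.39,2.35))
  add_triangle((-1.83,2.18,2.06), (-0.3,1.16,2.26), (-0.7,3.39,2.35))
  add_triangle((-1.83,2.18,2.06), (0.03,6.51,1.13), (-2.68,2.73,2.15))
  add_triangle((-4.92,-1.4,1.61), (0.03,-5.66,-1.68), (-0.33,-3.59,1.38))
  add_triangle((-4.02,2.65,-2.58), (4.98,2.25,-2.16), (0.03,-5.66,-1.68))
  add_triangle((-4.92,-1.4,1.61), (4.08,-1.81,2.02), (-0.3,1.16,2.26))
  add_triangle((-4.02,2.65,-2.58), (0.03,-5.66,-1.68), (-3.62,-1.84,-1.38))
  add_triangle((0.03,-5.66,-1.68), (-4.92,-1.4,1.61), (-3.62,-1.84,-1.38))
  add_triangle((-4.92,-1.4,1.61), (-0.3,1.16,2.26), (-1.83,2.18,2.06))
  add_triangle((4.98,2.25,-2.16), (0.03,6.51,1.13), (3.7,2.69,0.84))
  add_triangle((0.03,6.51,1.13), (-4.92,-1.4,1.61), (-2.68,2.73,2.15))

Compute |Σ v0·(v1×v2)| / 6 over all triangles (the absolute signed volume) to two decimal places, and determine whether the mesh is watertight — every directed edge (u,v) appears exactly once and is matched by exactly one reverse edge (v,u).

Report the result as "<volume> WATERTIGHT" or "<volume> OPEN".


228.02 WATERTIGHT

Per-triangle v0·(v1×v2)/6:
  t1: +1.0148
  t2: +10.2324
  t3: +7.6843
  t4: +10.5826
  t5: +27.5503
  t6: +10.6164
  t7: +1.3655
  t8: +9.9052
  t9: +6.5196
  t10: +10.5656
  t11: +22.9004
  t12: +11.6296
  t13: +8.4054
  t14: +2.2112
  t15: +1.1163
  t16: +1.5664
  t17: +10.7006
  t18: +26.5396
  t19: +8.6929
  t20: +8.3763
  t21: +10.8115
  t22: +3.2955
  t23: +12.2165
  t24: +3.5223
Σ = +228.0211 → |volume| = 228.02

Directed edges: 72 total, each appears once with its reverse present → watertight.


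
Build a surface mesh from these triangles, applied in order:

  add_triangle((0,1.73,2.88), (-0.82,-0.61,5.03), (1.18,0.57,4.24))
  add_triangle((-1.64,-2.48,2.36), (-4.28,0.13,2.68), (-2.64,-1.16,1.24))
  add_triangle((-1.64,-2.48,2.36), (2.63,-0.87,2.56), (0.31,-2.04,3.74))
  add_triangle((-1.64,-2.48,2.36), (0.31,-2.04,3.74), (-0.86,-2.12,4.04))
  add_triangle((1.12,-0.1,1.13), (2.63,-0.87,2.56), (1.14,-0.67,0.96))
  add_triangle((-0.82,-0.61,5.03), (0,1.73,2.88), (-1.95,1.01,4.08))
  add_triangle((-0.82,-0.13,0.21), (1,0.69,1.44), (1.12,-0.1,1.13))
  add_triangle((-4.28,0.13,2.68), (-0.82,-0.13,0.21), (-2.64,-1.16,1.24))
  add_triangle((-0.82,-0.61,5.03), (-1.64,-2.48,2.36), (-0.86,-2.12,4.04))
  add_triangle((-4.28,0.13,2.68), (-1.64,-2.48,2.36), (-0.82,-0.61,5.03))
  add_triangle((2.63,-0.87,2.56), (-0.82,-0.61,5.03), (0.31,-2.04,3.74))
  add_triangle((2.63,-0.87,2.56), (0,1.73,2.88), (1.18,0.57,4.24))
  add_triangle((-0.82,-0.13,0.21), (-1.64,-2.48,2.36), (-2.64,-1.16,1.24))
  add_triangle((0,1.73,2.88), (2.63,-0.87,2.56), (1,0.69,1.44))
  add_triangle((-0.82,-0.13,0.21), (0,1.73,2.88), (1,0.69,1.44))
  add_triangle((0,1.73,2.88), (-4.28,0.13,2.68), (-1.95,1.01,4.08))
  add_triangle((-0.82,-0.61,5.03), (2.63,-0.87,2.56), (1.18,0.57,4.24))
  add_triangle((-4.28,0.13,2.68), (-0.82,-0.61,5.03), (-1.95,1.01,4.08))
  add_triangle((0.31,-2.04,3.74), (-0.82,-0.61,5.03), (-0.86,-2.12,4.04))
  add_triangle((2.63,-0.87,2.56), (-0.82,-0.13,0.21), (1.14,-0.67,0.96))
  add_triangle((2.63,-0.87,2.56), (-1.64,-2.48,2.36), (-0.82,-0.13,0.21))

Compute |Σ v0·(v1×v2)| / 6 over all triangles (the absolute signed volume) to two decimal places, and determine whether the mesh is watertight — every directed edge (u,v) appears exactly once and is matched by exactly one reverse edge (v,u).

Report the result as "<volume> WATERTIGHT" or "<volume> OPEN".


Per-triangle v0·(v1×v2)/6:
  t1: +2.8350
  t2: +1.9248
  t3: +1.1953
  t4: +0.9840
  t5: +0.0126
  t6: +2.8320
  t7: -0.1672
  t8: +0.2228
  t9: +1.3450
  t10: +7.5468
  t11: +3.6214
  t12: +1.1319
  t13: -0.0255
  t14: +0.9348
  t15: -0.1918
  t16: +1.5749
  t17: +3.6475
  t18: +4.3580
  t19: +1.5246
  t20: +0.1558
  t21: -0.6398
Σ = +34.8229 → |volume| = 34.82

Directed edges: 63 total; 9 unmatched, e.g. (1.12,-0.1,1.13)→(2.63,-0.87,2.56) → open.

34.82 OPEN


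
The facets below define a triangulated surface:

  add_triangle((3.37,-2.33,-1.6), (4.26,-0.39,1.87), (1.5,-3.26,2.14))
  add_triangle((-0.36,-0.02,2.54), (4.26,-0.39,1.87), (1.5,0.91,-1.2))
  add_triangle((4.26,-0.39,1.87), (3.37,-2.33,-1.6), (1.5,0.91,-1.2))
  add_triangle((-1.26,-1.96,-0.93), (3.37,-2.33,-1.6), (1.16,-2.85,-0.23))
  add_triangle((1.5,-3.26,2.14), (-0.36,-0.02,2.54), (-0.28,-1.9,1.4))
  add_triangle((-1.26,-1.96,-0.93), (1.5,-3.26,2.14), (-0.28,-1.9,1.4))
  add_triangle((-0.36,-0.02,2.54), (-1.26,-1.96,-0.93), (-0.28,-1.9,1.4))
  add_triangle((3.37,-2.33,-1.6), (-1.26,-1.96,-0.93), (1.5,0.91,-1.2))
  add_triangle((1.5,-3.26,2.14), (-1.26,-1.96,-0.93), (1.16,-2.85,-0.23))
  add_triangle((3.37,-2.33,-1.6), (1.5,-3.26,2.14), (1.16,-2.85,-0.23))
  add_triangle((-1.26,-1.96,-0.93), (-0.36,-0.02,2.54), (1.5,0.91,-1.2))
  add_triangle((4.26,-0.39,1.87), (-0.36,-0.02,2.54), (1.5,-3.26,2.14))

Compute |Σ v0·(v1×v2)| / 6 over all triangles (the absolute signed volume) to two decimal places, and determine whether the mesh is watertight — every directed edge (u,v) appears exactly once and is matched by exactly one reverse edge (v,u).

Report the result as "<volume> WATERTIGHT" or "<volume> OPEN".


35.25 WATERTIGHT

Per-triangle v0·(v1×v2)/6:
  t1: +8.9536
  t2: +1.9364
  t3: +4.9571
  t4: +2.2679
  t5: +1.5540
  t6: +1.5696
  t7: +1.0450
  t8: +2.4470
  t9: +2.2854
  t10: +2.8803
  t11: -0.5770
  t12: +5.9261
Σ = +35.2455 → |volume| = 35.25

Directed edges: 36 total, each appears once with its reverse present → watertight.
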